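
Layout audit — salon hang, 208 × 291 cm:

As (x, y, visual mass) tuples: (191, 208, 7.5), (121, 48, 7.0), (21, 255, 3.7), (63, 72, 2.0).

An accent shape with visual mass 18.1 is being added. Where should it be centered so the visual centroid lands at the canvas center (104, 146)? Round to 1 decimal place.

(82.9, 144.1)

New total weight: (7.5 + 7.0 + 3.7 + 2.0) + 18.1 = 38.3.
Along x: (2483.2 + 18.1·x) / 38.3 = 104 (existing moment 7.5·191 + 7.0·121 + 3.7·21 + 2.0·63 = 2483.2) ⇒ x = (3983.2 − 2483.2) / 18.1 ≈ 82.87.
Along y: (2983.5 + 18.1·y) / 38.3 = 146 (existing moment 7.5·208 + 7.0·48 + 3.7·255 + 2.0·72 = 2983.5) ⇒ y = (5591.8 − 2983.5) / 18.1 ≈ 144.10.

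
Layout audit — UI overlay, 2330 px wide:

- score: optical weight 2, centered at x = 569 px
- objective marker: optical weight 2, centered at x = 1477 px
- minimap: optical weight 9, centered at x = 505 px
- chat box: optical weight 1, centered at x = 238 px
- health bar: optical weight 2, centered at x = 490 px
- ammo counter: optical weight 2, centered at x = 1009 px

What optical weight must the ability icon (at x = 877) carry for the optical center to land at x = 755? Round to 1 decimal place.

w ≈ 14.1

Existing Σw = 18 (2 + 2 + 9 + 1 + 2 + 2); existing moment 2·569 + 2·1477 + 9·505 + 1·238 + 2·490 + 2·1009 = 11873.
For the centroid to hit 755: (11873 + w·877) / (18 + w) = 755.
Solving: w = (755·18 − 11873) / (877 − 755) = 1717 / 122 ≈ 14.07.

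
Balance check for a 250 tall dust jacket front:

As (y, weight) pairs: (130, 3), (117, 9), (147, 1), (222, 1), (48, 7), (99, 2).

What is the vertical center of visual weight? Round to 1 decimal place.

Weights sum to 3 + 9 + 1 + 1 + 7 + 2 = 23.
y: (3·130 + 9·117 + 1·147 + 1·222 + 7·48 + 2·99) / 23 = 2346 / 23 ≈ 102.00

y ≈ 102.0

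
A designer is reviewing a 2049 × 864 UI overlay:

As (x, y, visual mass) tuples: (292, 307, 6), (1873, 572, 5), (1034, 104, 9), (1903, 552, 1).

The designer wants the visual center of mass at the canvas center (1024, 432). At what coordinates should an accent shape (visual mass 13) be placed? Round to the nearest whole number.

(961, 654)

New total weight: (6 + 5 + 9 + 1) + 13 = 34.
x: need Σw·x = 34·1024 = 34816. Existing = 6·292 + 5·1873 + 9·1034 + 1·1903 = 22326. Remainder 12490 / 13 ≈ 960.77.
y: need Σw·y = 34·432 = 14688. Existing = 6·307 + 5·572 + 9·104 + 1·552 = 6190. Remainder 8498 / 13 ≈ 653.69.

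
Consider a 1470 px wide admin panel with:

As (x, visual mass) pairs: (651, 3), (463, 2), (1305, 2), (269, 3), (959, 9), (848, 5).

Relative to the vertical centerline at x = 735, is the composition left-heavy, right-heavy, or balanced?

Total weight = 3 + 2 + 2 + 3 + 9 + 5 = 24.
x-moment: 3·651 + 2·463 + 2·1305 + 3·269 + 9·959 + 5·848 = 19167; centroid 19167/24 ≈ 798.62.
Since 798.6 is right of 735, the composition reads right-heavy.

right-heavy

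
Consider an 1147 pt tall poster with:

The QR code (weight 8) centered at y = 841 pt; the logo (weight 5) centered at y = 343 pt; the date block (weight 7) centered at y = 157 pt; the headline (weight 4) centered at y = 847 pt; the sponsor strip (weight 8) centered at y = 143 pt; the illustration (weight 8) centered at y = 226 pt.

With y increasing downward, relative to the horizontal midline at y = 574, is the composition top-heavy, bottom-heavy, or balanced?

top-heavy

Total weight = 8 + 5 + 7 + 4 + 8 + 8 = 40.
y: (8·841 + 5·343 + 7·157 + 4·847 + 8·143 + 8·226) / 40 = 15882 / 40 ≈ 397.05
Since 397.1 is above (smaller y than) 574, the composition reads top-heavy.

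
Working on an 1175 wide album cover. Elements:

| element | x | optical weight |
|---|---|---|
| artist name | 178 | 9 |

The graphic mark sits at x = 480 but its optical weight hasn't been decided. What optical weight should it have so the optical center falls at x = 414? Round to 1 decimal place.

Known: weight 9 with moment 9·178 = 1602.
For the centroid to hit 414: (1602 + w·480) / (9 + w) = 414.
Solving: w = (414·9 − 1602) / (480 − 414) = 2124 / 66 ≈ 32.18.

w ≈ 32.2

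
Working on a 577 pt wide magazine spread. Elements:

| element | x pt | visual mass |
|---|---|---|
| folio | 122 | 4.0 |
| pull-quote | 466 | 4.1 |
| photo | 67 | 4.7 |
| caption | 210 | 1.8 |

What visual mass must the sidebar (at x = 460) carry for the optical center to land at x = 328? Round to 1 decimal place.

Fixed elements: Σw = 4.0 + 4.1 + 4.7 + 1.8 = 14.6, Σw·x = 4.0·122 + 4.1·466 + 4.7·67 + 1.8·210 = 3091.5.
For the centroid to hit 328: (3091.5 + w·460) / (14.6 + w) = 328.
So w = (328·14.6 − 3091.5)/(460 − 328) = 1697.3/132 ≈ 12.86.

w ≈ 12.9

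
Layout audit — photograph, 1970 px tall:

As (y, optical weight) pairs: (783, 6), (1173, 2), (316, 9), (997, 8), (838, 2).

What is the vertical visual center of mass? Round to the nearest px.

Weights sum to 6 + 2 + 9 + 8 + 2 = 27.
Σw·y = 6·783 + 2·1173 + 9·316 + 8·997 + 2·838 = 19540, so ȳ = 19540/27 ≈ 723.70.

y ≈ 724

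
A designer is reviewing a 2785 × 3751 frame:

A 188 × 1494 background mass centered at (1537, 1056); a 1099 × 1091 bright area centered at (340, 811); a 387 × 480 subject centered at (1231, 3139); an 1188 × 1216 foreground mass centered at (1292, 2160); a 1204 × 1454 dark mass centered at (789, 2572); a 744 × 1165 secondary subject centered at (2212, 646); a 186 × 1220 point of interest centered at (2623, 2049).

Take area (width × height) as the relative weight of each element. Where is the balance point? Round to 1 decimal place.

Areas: background mass 188·1494 = 280872, bright area 1099·1091 = 1199009, subject 387·480 = 185760, foreground mass 1188·1216 = 1444608, dark mass 1204·1454 = 1750616, secondary subject 744·1165 = 866760, point of interest 186·1220 = 226920. Total weight = 5954545.
Σw·x = 6828187724; x̄ = 6828187724/5954545 ≈ 1146.72.
y: moment 10499921443 / weight 5954545 ≈ 1763.35

(1146.7, 1763.3)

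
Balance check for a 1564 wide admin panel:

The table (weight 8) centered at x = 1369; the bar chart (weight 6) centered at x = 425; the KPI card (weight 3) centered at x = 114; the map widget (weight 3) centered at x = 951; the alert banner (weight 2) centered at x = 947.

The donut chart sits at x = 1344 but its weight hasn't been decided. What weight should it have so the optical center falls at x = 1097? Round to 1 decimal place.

w ≈ 22.4

Known weights sum to 8 + 6 + 3 + 3 + 2 = 22; their moment is 8·1369 + 6·425 + 3·114 + 3·951 + 2·947 = 18591.
Set Σw·x/Σw = 1097: (18591 + 1344w) = 1097·(22 + w).
Solving: w = (1097·22 − 18591) / (1344 − 1097) = 5543 / 247 ≈ 22.44.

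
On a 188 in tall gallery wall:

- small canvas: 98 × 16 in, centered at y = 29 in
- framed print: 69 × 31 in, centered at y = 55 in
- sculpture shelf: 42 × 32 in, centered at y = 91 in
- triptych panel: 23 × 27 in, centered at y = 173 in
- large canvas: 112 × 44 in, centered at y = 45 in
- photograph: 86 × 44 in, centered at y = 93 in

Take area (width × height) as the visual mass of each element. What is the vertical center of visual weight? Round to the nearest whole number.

y ≈ 67

Areas → weights: small canvas 98·16 = 1568, framed print 69·31 = 2139, sculpture shelf 42·32 = 1344, triptych panel 23·27 = 621, large canvas 112·44 = 4928, photograph 86·44 = 3784; Σw = 14384.
y-moment: 1568·29 + 2139·55 + 1344·91 + 621·173 + 4928·45 + 3784·93 = 966526; centroid 966526/14384 ≈ 67.19.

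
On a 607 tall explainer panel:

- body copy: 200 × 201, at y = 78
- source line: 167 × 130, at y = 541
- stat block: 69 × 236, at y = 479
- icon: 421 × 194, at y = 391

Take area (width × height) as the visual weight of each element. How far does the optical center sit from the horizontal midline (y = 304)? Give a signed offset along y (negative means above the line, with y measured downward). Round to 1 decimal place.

Taking area as weight: body copy 200·201 = 40200, source line 167·130 = 21710, stat block 69·236 = 16284, icon 421·194 = 81674. Sum 159868.
y: (40200·78 + 21710·541 + 16284·479 + 81674·391) / 159868 = 54615280 / 159868 ≈ 341.63
Difference: 341.63 − 304 ≈ 37.63.

≈ 37.6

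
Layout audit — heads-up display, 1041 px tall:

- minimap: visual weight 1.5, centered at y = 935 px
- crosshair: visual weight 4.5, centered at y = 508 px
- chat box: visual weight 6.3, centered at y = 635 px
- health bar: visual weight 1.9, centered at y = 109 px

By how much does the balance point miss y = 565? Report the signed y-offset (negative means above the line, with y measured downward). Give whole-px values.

Total weight = 1.5 + 4.5 + 6.3 + 1.9 = 14.2.
y: (1.5·935 + 4.5·508 + 6.3·635 + 1.9·109) / 14.2 = 7896.1 / 14.2 ≈ 556.06
Difference: 556.06 − 565 ≈ -8.94.

≈ -9 px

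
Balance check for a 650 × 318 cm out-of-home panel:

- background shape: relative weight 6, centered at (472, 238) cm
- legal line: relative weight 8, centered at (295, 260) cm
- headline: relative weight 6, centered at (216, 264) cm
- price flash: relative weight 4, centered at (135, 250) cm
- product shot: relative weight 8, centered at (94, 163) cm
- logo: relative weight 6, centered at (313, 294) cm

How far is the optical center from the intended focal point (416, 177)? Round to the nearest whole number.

Total weight = 6 + 8 + 6 + 4 + 8 + 6 = 38.
x: (6·472 + 8·295 + 6·216 + 4·135 + 8·94 + 6·313) / 38 = 9658 / 38 ≈ 254.16
y: (6·238 + 8·260 + 6·264 + 4·250 + 8·163 + 6·294) / 38 = 9160 / 38 ≈ 241.05
Relative to (416, 177): Δ = (-161.84, 64.05); |Δ| = √(-161.84² + 64.05²) ≈ 174.06.

≈ 174 cm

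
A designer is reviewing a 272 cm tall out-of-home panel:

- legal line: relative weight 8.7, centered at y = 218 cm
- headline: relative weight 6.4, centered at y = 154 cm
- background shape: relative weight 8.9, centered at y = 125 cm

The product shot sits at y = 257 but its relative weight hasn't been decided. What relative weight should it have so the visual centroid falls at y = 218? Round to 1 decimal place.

Known weights sum to 8.7 + 6.4 + 8.9 = 24.0; their moment is 8.7·218 + 6.4·154 + 8.9·125 = 3994.7.
For the centroid to hit 218: (3994.7 + w·257) / (24.0 + w) = 218.
Rearranging, w·(257 − 218) = 218·24.0 − 3994.7 = 1237.3, so w ≈ 1237.3/39 = 31.73.

w ≈ 31.7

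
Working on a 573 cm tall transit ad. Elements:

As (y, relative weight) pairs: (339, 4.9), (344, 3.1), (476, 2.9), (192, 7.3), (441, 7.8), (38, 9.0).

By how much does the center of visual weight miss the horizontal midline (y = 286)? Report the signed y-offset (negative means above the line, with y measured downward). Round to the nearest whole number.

≈ -21 cm

Weights sum to 4.9 + 3.1 + 2.9 + 7.3 + 7.8 + 9.0 = 35.0.
y: moment 9291.3 / weight 35.0 ≈ 265.47
Against y = 286, that's 265.47 − 286 = -20.53.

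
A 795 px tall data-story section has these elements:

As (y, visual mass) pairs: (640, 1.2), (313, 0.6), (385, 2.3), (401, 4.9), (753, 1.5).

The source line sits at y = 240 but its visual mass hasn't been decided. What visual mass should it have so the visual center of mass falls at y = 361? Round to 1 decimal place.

Known weights sum to 1.2 + 0.6 + 2.3 + 4.9 + 1.5 = 10.5; their moment is 1.2·640 + 0.6·313 + 2.3·385 + 4.9·401 + 1.5·753 = 4935.7.
Balance at y = 361 requires (4935.7 + w·240) / (10.5 + w) = 361.
So w = (361·10.5 − 4935.7)/(240 − 361) = -1145.2/-121 ≈ 9.46.

w ≈ 9.5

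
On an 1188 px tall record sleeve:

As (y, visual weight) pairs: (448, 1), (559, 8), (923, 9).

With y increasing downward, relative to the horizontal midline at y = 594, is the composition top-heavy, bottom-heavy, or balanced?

Weights sum to 1 + 8 + 9 = 18.
Σw·y = 1·448 + 8·559 + 9·923 = 13227, so ȳ = 13227/18 ≈ 734.83.
Since 734.8 is below (larger y than) 594, the composition reads bottom-heavy.

bottom-heavy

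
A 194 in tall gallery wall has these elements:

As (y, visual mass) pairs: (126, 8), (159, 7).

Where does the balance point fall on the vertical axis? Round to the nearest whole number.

Weights sum to 8 + 7 = 15.
y: (8·126 + 7·159) / 15 = 2121 / 15 ≈ 141.40

y ≈ 141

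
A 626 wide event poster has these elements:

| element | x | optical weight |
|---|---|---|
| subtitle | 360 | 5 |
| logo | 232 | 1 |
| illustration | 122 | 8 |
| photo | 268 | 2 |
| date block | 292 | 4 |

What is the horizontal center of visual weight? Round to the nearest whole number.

Total weight = 5 + 1 + 8 + 2 + 4 = 20.
x-moment: 5·360 + 1·232 + 8·122 + 2·268 + 4·292 = 4712; centroid 4712/20 ≈ 235.60.

x ≈ 236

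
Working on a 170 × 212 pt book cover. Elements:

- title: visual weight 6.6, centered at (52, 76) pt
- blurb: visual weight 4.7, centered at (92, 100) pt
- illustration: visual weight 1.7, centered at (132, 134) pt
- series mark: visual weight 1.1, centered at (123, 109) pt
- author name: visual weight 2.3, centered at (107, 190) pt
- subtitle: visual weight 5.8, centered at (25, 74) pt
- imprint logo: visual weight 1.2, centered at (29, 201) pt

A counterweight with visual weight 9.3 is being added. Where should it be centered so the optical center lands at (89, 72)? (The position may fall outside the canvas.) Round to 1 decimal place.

New total weight: (6.6 + 4.7 + 1.7 + 1.1 + 2.3 + 5.8 + 1.2) + 9.3 = 32.7.
Along x: (1561.2 + 9.3·x) / 32.7 = 89 (existing moment 6.6·52 + 4.7·92 + 1.7·132 + 1.1·123 + 2.3·107 + 5.8·25 + 1.2·29 = 1561.2) ⇒ x = (2910.3 − 1561.2) / 9.3 ≈ 145.06.
Along y: (2426.7 + 9.3·y) / 32.7 = 72 (existing moment 6.6·76 + 4.7·100 + 1.7·134 + 1.1·109 + 2.3·190 + 5.8·74 + 1.2·201 = 2426.7) ⇒ y = (2354.4 − 2426.7) / 9.3 ≈ -7.77.

(145.1, -7.8)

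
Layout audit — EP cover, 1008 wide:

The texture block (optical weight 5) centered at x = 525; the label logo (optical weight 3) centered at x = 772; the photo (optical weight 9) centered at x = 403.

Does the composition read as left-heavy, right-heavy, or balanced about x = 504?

Total weight = 5 + 3 + 9 = 17.
x-moment: 5·525 + 3·772 + 9·403 = 8568; centroid 8568/17 ≈ 504.00.
The centroid 504.00 matches the midline at 504, so the layout is balanced.

balanced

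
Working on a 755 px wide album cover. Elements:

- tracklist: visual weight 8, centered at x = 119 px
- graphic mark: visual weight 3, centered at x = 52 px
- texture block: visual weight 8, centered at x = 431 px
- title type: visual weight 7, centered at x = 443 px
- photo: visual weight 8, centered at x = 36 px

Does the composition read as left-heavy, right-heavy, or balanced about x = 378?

Σw = 8 + 3 + 8 + 7 + 8 = 34.
Σw·x = 8·119 + 3·52 + 8·431 + 7·443 + 8·36 = 7945, so x̄ = 7945/34 ≈ 233.68.
233.7 vs midline 378 → left-heavy.

left-heavy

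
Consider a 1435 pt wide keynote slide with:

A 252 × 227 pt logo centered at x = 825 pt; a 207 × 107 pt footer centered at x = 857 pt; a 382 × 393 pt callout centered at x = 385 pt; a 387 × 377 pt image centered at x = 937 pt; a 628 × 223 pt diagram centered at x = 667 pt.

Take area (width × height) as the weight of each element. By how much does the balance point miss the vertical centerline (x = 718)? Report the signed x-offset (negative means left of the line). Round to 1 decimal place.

≈ -31.0 pt

Areas: logo 252·227 = 57204, footer 207·107 = 22149, callout 382·393 = 150126, image 387·377 = 145899, diagram 628·223 = 140044. Total weight = 515422.
x-moment: 57204·825 + 22149·857 + 150126·385 + 145899·937 + 140044·667 = 354090214; centroid 354090214/515422 ≈ 686.99.
Against x = 718, that's 686.99 − 718 = -31.01.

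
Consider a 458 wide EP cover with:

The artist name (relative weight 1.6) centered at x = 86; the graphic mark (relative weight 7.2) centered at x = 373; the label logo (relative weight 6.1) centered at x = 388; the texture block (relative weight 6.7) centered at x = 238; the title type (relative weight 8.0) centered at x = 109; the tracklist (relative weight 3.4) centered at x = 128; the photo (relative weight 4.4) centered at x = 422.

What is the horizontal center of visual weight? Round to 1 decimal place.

x ≈ 266.0

Σw = 1.6 + 7.2 + 6.1 + 6.7 + 8.0 + 3.4 + 4.4 = 37.4.
Σw·x = 9948.6; x̄ = 9948.6/37.4 ≈ 266.01.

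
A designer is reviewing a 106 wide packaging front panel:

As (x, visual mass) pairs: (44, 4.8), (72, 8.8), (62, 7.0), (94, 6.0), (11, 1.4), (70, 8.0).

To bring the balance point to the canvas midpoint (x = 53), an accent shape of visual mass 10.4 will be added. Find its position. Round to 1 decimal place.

x ≈ 3.9

New total weight: (4.8 + 8.8 + 7.0 + 6.0 + 1.4 + 8.0) + 10.4 = 46.4.
Along x: (2418.2 + 10.4·x) / 46.4 = 53 (existing moment 4.8·44 + 8.8·72 + 7.0·62 + 6.0·94 + 1.4·11 + 8.0·70 = 2418.2) ⇒ x = (2459.2 − 2418.2) / 10.4 ≈ 3.94.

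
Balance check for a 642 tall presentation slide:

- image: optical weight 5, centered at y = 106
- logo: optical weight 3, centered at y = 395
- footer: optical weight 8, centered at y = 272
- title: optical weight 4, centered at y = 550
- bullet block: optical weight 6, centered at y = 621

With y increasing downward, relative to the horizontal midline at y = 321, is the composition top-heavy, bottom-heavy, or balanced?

bottom-heavy

Weights sum to 5 + 3 + 8 + 4 + 6 = 26.
y-moment: 5·106 + 3·395 + 8·272 + 4·550 + 6·621 = 9817; centroid 9817/26 ≈ 377.58.
377.6 vs midline 321 → bottom-heavy.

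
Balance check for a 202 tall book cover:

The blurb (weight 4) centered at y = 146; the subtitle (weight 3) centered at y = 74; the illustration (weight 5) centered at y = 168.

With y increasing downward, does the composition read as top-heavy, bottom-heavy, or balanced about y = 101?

Total weight = 4 + 3 + 5 = 12.
y-moment: 4·146 + 3·74 + 5·168 = 1646; centroid 1646/12 ≈ 137.17.
Since 137.2 is below (larger y than) 101, the composition reads bottom-heavy.

bottom-heavy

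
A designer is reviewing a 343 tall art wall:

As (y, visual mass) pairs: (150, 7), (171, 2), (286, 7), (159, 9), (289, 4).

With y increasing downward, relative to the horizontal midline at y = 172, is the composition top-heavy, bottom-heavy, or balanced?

Weights sum to 7 + 2 + 7 + 9 + 4 = 29.
Σw·y = 7·150 + 2·171 + 7·286 + 9·159 + 4·289 = 5981, so ȳ = 5981/29 ≈ 206.24.
206.2 vs midline 172 → bottom-heavy.

bottom-heavy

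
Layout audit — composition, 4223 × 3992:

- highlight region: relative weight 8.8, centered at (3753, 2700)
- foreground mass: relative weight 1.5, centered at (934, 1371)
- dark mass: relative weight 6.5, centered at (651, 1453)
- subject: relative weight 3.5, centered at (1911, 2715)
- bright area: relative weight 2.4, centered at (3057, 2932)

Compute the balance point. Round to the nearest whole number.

Weights sum to 8.8 + 1.5 + 6.5 + 3.5 + 2.4 = 22.7.
Σw·x = 8.8·3753 + 1.5·934 + 6.5·651 + 3.5·1911 + 2.4·3057 = 52684.2, so x̄ = 52684.2/22.7 ≈ 2320.89.
Σw·y = 8.8·2700 + 1.5·1371 + 6.5·1453 + 3.5·2715 + 2.4·2932 = 51800.3, so ȳ = 51800.3/22.7 ≈ 2281.95.

(2321, 2282)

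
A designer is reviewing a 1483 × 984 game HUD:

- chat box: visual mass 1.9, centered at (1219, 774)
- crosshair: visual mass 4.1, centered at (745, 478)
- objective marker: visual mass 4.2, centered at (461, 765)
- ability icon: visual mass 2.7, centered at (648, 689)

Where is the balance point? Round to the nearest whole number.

Weights sum to 1.9 + 4.1 + 4.2 + 2.7 = 12.9.
Σw·x = 1.9·1219 + 4.1·745 + 4.2·461 + 2.7·648 = 9056.4, so x̄ = 9056.4/12.9 ≈ 702.05.
Σw·y = 1.9·774 + 4.1·478 + 4.2·765 + 2.7·689 = 8503.7, so ȳ = 8503.7/12.9 ≈ 659.20.

(702, 659)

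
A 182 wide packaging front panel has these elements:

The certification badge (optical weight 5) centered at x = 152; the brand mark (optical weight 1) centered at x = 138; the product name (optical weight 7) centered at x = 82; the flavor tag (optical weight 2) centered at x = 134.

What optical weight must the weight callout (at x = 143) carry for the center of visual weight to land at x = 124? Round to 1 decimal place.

Fixed elements: Σw = 5 + 1 + 7 + 2 = 15, Σw·x = 5·152 + 1·138 + 7·82 + 2·134 = 1740.
Balance at x = 124 requires (1740 + w·143) / (15 + w) = 124.
Rearranging, w·(143 − 124) = 124·15 − 1740 = 120, so w ≈ 120/19 = 6.32.

w ≈ 6.3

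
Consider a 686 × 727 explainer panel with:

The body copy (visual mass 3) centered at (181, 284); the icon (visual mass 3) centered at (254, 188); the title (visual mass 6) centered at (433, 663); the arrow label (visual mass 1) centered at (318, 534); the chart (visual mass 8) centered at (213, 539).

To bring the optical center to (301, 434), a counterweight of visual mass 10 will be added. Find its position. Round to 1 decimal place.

(340.6, 321.4)

After adding the counterweight, total weight = 3 + 3 + 6 + 1 + 8 + 10 = 31.
x: need Σw·x = 31·301 = 9331. Existing = 3·181 + 3·254 + 6·433 + 1·318 + 8·213 = 5925. Remainder 3406 / 10 ≈ 340.60.
y: need Σw·y = 31·434 = 13454. Existing = 3·284 + 3·188 + 6·663 + 1·534 + 8·539 = 10240. Remainder 3214 / 10 ≈ 321.40.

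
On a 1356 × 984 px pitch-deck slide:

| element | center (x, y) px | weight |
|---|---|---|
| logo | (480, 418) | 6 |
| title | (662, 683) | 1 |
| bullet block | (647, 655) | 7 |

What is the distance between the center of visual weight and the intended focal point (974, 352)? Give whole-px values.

≈ 447 px

Total weight = 6 + 1 + 7 = 14.
Σw·x = 6·480 + 1·662 + 7·647 = 8071, so x̄ = 8071/14 ≈ 576.50.
Σw·y = 6·418 + 1·683 + 7·655 = 7776, so ȳ = 7776/14 ≈ 555.43.
Offset from (974, 352): Δx ≈ -397.50, Δy ≈ 203.43; distance = √(Δx² + Δy²) ≈ 446.53.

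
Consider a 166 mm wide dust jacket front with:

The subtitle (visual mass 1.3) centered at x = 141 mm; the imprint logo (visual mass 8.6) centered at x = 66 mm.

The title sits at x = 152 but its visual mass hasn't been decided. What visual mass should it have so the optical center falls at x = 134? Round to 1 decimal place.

Fixed elements: Σw = 1.3 + 8.6 = 9.9, Σw·x = 1.3·141 + 8.6·66 = 750.9.
Balance at x = 134 requires (750.9 + w·152) / (9.9 + w) = 134.
So w = (134·9.9 − 750.9)/(152 − 134) = 575.7/18 ≈ 31.98.

w ≈ 32.0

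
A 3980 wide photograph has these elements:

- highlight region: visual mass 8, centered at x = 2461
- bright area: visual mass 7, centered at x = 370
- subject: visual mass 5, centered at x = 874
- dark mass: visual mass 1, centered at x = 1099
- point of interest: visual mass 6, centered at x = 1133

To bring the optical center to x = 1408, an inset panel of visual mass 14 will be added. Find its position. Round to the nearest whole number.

x ≈ 1656

New total weight: (8 + 7 + 5 + 1 + 6) + 14 = 41.
x: target moment 41×1408 = 57728; current 8·2461 + 7·370 + 5·874 + 1·1099 + 6·1133 = 34545; the inset panel supplies 23183, so x = 23183/14 ≈ 1655.93.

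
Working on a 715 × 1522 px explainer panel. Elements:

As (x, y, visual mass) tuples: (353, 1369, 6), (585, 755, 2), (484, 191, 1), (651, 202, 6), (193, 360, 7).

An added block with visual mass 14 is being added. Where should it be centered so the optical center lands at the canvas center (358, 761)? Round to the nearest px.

With the added block, Σw becomes 6 + 2 + 1 + 6 + 7 + 14 = 36.
x: need Σw·x = 36·358 = 12888. Existing = 6·353 + 2·585 + 1·484 + 6·651 + 7·193 = 9029. Remainder 3859 / 14 ≈ 275.64.
y: need Σw·y = 36·761 = 27396. Existing = 6·1369 + 2·755 + 1·191 + 6·202 + 7·360 = 13647. Remainder 13749 / 14 ≈ 982.07.

(276, 982)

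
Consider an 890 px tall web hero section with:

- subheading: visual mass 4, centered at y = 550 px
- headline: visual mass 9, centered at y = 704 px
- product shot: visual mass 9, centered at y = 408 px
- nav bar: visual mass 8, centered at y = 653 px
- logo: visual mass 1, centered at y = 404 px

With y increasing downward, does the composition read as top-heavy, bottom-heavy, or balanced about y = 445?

Σw = 4 + 9 + 9 + 8 + 1 = 31.
y-moment: 4·550 + 9·704 + 9·408 + 8·653 + 1·404 = 17836; centroid 17836/31 ≈ 575.35.
575.4 lies below (larger y than) the midline 445, so the layout is bottom-heavy.

bottom-heavy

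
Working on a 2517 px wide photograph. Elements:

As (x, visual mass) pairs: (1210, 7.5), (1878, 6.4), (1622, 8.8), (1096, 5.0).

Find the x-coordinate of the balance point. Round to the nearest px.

Weights sum to 7.5 + 6.4 + 8.8 + 5.0 = 27.7.
Σw·x = 7.5·1210 + 6.4·1878 + 8.8·1622 + 5.0·1096 = 40847.8, so x̄ = 40847.8/27.7 ≈ 1474.65.

x ≈ 1475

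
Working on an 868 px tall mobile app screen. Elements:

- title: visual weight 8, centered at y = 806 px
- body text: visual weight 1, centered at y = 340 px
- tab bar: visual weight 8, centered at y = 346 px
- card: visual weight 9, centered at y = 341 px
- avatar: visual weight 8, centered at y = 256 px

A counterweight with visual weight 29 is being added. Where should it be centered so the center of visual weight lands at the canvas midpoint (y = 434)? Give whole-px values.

y ≈ 437

After adding the counterweight, total weight = 8 + 1 + 8 + 9 + 8 + 29 = 63.
Along y: (14673 + 29·y) / 63 = 434 (existing moment 8·806 + 1·340 + 8·346 + 9·341 + 8·256 = 14673) ⇒ y = (27342 − 14673) / 29 ≈ 436.86.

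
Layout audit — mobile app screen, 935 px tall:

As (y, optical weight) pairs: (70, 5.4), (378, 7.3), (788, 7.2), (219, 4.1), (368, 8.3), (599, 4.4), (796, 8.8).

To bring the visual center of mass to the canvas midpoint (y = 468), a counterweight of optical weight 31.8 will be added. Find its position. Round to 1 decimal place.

With the counterweight, Σw becomes 5.4 + 7.3 + 7.2 + 4.1 + 8.3 + 4.4 + 8.8 + 31.8 = 77.3.
Along y: (22403.7 + 31.8·y) / 77.3 = 468 (existing moment 5.4·70 + 7.3·378 + 7.2·788 + 4.1·219 + 8.3·368 + 4.4·599 + 8.8·796 = 22403.7) ⇒ y = (36176.4 − 22403.7) / 31.8 ≈ 433.10.

y ≈ 433.1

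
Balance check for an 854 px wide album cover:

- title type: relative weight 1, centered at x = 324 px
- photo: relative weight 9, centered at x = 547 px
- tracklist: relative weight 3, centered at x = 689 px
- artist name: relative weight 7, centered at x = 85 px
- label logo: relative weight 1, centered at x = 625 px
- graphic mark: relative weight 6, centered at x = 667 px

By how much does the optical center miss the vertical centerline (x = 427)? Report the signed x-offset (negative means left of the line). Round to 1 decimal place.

Total weight = 1 + 9 + 3 + 7 + 1 + 6 = 27.
x: (1·324 + 9·547 + 3·689 + 7·85 + 1·625 + 6·667) / 27 = 12536 / 27 ≈ 464.30
Difference: 464.30 − 427 ≈ 37.30.

≈ 37.3 px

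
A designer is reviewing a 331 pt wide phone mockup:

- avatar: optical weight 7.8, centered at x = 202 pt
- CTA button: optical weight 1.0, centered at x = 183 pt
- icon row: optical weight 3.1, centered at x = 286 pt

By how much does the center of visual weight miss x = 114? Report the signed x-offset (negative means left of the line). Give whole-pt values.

Σw = 7.8 + 1.0 + 3.1 = 11.9.
Σw·x = 7.8·202 + 1.0·183 + 3.1·286 = 2645.2, so x̄ = 2645.2/11.9 ≈ 222.29.
Difference: 222.29 − 114 ≈ 108.29.

≈ 108 pt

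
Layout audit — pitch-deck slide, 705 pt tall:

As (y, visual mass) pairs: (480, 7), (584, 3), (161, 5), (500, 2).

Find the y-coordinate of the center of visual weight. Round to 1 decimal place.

y ≈ 406.9

Weights sum to 7 + 3 + 5 + 2 = 17.
Σw·y = 7·480 + 3·584 + 5·161 + 2·500 = 6917, so ȳ = 6917/17 ≈ 406.88.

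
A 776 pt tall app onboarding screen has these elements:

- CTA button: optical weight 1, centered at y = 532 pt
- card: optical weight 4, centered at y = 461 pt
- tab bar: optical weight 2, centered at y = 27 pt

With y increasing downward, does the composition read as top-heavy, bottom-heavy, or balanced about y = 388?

Σw = 1 + 4 + 2 = 7.
y: (1·532 + 4·461 + 2·27) / 7 = 2430 / 7 ≈ 347.14
Since 347.1 is above (smaller y than) 388, the composition reads top-heavy.

top-heavy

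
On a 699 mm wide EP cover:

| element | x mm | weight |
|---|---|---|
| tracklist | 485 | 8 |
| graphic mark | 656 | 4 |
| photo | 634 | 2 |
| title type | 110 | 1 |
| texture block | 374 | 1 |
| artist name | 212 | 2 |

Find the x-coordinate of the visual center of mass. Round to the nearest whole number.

Weights sum to 8 + 4 + 2 + 1 + 1 + 2 = 18.
x: moment 8680 / weight 18 ≈ 482.22

x ≈ 482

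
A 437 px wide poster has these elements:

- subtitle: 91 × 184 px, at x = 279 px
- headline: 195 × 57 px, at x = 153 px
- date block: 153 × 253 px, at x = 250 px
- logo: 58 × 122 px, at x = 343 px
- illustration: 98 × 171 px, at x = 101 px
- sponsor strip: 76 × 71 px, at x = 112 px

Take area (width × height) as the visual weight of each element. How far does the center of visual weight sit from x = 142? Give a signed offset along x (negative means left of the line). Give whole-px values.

Taking area as weight: subtitle 91·184 = 16744, headline 195·57 = 11115, date block 153·253 = 38709, logo 58·122 = 7076, illustration 98·171 = 16758, sponsor strip 76·71 = 5396. Sum 95798.
x: moment 20773399 / weight 95798 ≈ 216.85
Offset from x = 142: 216.85 − 142 ≈ 74.85.

≈ 75 px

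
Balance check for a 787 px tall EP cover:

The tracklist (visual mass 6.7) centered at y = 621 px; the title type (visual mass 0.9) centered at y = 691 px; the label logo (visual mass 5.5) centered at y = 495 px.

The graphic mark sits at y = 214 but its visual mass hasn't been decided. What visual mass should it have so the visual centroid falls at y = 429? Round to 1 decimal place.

w ≈ 8.8

Existing Σw = 13.1 (6.7 + 0.9 + 5.5); existing moment 6.7·621 + 0.9·691 + 5.5·495 = 7505.1.
Set Σw·y/Σw = 429: (7505.1 + 214w) = 429·(13.1 + w).
So w = (429·13.1 − 7505.1)/(214 − 429) = -1885.2/-215 ≈ 8.77.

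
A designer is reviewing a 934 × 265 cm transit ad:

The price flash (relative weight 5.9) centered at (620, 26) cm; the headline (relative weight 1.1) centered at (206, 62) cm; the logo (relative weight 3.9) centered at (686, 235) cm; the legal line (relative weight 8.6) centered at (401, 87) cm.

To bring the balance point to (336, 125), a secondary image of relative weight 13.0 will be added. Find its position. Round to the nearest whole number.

With the secondary image, Σw becomes 5.9 + 1.1 + 3.9 + 8.6 + 13.0 = 32.5.
x: target moment 32.5×336 = 10920.0; current 5.9·620 + 1.1·206 + 3.9·686 + 8.6·401 = 10008.6; the secondary image supplies 911.4, so x = 911.4/13.0 ≈ 70.11.
y: target moment 32.5×125 = 4062.5; current 5.9·26 + 1.1·62 + 3.9·235 + 8.6·87 = 1886.3; the secondary image supplies 2176.2, so y = 2176.2/13.0 ≈ 167.40.

(70, 167)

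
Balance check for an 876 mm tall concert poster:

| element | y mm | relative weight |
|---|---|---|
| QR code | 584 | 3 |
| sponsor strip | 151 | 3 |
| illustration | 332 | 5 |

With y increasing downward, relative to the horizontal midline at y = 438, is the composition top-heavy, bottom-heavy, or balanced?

top-heavy

Σw = 3 + 3 + 5 = 11.
y-moment: 3·584 + 3·151 + 5·332 = 3865; centroid 3865/11 ≈ 351.36.
351.4 lies above (smaller y than) the midline 438, so the layout is top-heavy.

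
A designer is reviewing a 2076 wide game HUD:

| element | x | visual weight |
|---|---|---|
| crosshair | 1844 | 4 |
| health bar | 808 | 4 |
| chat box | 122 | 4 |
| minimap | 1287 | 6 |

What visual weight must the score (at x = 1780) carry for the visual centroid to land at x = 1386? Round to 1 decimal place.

w ≈ 15.6

Fixed elements: Σw = 4 + 4 + 4 + 6 = 18, Σw·x = 4·1844 + 4·808 + 4·122 + 6·1287 = 18818.
Balance at x = 1386 requires (18818 + w·1780) / (18 + w) = 1386.
So w = (1386·18 − 18818)/(1780 − 1386) = 6130/394 ≈ 15.56.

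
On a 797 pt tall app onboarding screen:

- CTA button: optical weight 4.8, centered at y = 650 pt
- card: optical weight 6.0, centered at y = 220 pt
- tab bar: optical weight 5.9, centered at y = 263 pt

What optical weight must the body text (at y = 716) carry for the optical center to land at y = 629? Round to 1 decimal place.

w ≈ 51.9

Existing Σw = 16.7 (4.8 + 6.0 + 5.9); existing moment 4.8·650 + 6.0·220 + 5.9·263 = 5991.7.
For the centroid to hit 629: (5991.7 + w·716) / (16.7 + w) = 629.
Rearranging, w·(716 − 629) = 629·16.7 − 5991.7 = 4512.6, so w ≈ 4512.6/87 = 51.87.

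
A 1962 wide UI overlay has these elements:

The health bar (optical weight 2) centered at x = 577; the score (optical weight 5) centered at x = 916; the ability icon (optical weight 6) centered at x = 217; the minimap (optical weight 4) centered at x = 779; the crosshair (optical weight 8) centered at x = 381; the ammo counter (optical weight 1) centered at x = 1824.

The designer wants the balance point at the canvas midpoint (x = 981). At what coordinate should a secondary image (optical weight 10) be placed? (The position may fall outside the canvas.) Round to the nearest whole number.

New total weight: (2 + 5 + 6 + 4 + 8 + 1) + 10 = 36.
x: need Σw·x = 36·981 = 35316. Existing = 2·577 + 5·916 + 6·217 + 4·779 + 8·381 + 1·1824 = 15024. Remainder 20292 / 10 ≈ 2029.20.

x ≈ 2029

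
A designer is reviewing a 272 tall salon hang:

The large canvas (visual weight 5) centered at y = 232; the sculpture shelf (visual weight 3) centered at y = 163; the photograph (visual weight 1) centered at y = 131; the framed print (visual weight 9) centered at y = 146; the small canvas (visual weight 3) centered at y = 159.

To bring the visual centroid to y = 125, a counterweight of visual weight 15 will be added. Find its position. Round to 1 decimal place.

New total weight: (5 + 3 + 1 + 9 + 3) + 15 = 36.
y: need Σw·y = 36·125 = 4500. Existing = 5·232 + 3·163 + 1·131 + 9·146 + 3·159 = 3571. Remainder 929 / 15 ≈ 61.93.

y ≈ 61.9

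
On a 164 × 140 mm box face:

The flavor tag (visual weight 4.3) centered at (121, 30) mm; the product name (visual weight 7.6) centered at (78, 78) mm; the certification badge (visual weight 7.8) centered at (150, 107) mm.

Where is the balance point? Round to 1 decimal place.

Weights sum to 4.3 + 7.6 + 7.8 = 19.7.
x: (4.3·121 + 7.6·78 + 7.8·150) / 19.7 = 2283.1 / 19.7 ≈ 115.89
y: (4.3·30 + 7.6·78 + 7.8·107) / 19.7 = 1556.4 / 19.7 ≈ 79.01

(115.9, 79.0)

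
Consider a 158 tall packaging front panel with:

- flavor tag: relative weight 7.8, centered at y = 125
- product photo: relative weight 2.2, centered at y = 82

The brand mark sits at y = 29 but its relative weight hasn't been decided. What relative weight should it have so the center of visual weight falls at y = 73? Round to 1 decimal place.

Existing Σw = 10.0 (7.8 + 2.2); existing moment 7.8·125 + 2.2·82 = 1155.4.
Set Σw·y/Σw = 73: (1155.4 + 29w) = 73·(10.0 + w).
Solving: w = (73·10.0 − 1155.4) / (29 − 73) = -425.4 / -44 ≈ 9.67.

w ≈ 9.7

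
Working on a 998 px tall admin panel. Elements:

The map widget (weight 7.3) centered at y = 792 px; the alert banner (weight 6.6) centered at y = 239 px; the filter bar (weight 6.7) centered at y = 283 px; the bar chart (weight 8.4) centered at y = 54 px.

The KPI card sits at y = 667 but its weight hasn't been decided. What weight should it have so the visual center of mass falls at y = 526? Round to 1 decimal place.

Known weights sum to 7.3 + 6.6 + 6.7 + 8.4 = 29.0; their moment is 7.3·792 + 6.6·239 + 6.7·283 + 8.4·54 = 9708.7.
For the centroid to hit 526: (9708.7 + w·667) / (29.0 + w) = 526.
Rearranging, w·(667 − 526) = 526·29.0 − 9708.7 = 5545.3, so w ≈ 5545.3/141 = 39.33.

w ≈ 39.3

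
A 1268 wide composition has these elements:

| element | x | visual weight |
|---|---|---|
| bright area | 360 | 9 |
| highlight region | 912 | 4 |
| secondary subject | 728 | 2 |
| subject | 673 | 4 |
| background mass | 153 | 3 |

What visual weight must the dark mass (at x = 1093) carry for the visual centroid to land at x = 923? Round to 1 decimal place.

w ≈ 51.8

Known weights sum to 9 + 4 + 2 + 4 + 3 = 22; their moment is 9·360 + 4·912 + 2·728 + 4·673 + 3·153 = 11495.
Set Σw·x/Σw = 923: (11495 + 1093w) = 923·(22 + w).
Solving: w = (923·22 − 11495) / (1093 − 923) = 8811 / 170 ≈ 51.83.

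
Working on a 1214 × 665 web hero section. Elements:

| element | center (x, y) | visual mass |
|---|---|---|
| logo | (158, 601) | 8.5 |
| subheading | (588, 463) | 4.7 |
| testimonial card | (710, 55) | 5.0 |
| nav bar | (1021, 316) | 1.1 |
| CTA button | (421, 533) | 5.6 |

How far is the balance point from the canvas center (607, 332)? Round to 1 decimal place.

≈ 191.4

Σw = 8.5 + 4.7 + 5.0 + 1.1 + 5.6 = 24.9.
x: (8.5·158 + 4.7·588 + 5.0·710 + 1.1·1021 + 5.6·421) / 24.9 = 11137.3 / 24.9 ≈ 447.28
y: (8.5·601 + 4.7·463 + 5.0·55 + 1.1·316 + 5.6·533) / 24.9 = 10892.0 / 24.9 ≈ 437.43
Relative to (607, 332): Δ = (-159.72, 105.43); |Δ| = √(-159.72² + 105.43²) ≈ 191.38.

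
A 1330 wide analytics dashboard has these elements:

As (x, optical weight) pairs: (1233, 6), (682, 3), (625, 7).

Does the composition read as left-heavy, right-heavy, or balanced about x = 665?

right-heavy

Total weight = 6 + 3 + 7 = 16.
Σw·x = 6·1233 + 3·682 + 7·625 = 13819, so x̄ = 13819/16 ≈ 863.69.
863.7 vs midline 665 → right-heavy.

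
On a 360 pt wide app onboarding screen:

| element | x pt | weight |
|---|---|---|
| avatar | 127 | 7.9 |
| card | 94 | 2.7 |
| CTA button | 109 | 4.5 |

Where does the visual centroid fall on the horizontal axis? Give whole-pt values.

x ≈ 116

Σw = 7.9 + 2.7 + 4.5 = 15.1.
x-moment: 7.9·127 + 2.7·94 + 4.5·109 = 1747.6; centroid 1747.6/15.1 ≈ 115.74.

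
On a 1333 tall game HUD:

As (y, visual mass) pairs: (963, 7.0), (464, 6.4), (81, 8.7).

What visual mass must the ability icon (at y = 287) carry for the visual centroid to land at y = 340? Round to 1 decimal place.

w ≈ 54.7

Known weights sum to 7.0 + 6.4 + 8.7 = 22.1; their moment is 7.0·963 + 6.4·464 + 8.7·81 = 10415.3.
Balance at y = 340 requires (10415.3 + w·287) / (22.1 + w) = 340.
Solving: w = (340·22.1 − 10415.3) / (287 − 340) = -2901.3 / -53 ≈ 54.74.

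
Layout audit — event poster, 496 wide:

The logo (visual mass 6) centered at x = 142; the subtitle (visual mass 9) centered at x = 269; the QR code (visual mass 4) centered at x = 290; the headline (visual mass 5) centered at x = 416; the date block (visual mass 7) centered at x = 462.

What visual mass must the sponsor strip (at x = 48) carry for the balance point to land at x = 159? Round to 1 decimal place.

w ≈ 43.4

Existing Σw = 31 (6 + 9 + 4 + 5 + 7); existing moment 6·142 + 9·269 + 4·290 + 5·416 + 7·462 = 9747.
Balance at x = 159 requires (9747 + w·48) / (31 + w) = 159.
Rearranging, w·(48 − 159) = 159·31 − 9747 = -4818, so w ≈ -4818/-111 = 43.41.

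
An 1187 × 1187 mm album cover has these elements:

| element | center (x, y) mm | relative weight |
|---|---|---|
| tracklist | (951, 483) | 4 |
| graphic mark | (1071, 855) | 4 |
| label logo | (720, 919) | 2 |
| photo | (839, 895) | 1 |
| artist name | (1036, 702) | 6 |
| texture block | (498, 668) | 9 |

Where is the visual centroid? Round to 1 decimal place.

Weights sum to 4 + 4 + 2 + 1 + 6 + 9 = 26.
Σw·x = 21065; x̄ = 21065/26 ≈ 810.19.
y: moment 18309 / weight 26 ≈ 704.19

(810.2, 704.2)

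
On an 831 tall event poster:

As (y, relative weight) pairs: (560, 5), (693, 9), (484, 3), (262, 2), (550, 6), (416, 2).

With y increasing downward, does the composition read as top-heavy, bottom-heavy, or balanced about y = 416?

Weights sum to 5 + 9 + 3 + 2 + 6 + 2 = 27.
y-moment: 5·560 + 9·693 + 3·484 + 2·262 + 6·550 + 2·416 = 15145; centroid 15145/27 ≈ 560.93.
560.9 vs midline 416 → bottom-heavy.

bottom-heavy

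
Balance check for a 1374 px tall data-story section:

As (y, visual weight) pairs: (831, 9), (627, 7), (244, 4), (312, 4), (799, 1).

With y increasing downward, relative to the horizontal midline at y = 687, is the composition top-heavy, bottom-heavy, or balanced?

Total weight = 9 + 7 + 4 + 4 + 1 = 25.
y: (9·831 + 7·627 + 4·244 + 4·312 + 1·799) / 25 = 14891 / 25 ≈ 595.64
Since 595.6 is above (smaller y than) 687, the composition reads top-heavy.

top-heavy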